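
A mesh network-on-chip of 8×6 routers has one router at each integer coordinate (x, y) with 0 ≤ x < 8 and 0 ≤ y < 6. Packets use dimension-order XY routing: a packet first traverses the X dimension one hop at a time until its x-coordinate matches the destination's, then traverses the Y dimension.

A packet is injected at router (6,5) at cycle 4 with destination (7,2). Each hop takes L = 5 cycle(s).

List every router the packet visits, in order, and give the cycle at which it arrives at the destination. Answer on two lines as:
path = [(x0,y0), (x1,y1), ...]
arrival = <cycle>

  0. router=(6,5) cycle=4 (inject)
  1. router=(7,5) cycle=9 dir=E
  2. router=(7,4) cycle=14 dir=S
  3. router=(7,3) cycle=19 dir=S
  4. router=(7,2) cycle=24 dir=S

path = [(6,5), (7,5), (7,4), (7,3), (7,2)]
arrival = 24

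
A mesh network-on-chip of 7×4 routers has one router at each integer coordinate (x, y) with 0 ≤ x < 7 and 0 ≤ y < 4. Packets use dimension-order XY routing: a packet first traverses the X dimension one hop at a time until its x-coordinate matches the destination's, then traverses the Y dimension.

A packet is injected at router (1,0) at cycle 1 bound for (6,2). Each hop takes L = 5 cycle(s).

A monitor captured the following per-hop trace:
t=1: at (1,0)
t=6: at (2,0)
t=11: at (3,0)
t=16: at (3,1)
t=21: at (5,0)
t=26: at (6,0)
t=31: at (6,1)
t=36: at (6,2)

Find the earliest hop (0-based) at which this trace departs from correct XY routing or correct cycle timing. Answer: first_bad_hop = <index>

check 1→ d=(1,0) cyc+5: ok
check 2→ d=(1,0) cyc+5: ok
check 3→ d=(0,1) cyc+5: BAD: Y-move but x=3≠6

first_bad_hop = 3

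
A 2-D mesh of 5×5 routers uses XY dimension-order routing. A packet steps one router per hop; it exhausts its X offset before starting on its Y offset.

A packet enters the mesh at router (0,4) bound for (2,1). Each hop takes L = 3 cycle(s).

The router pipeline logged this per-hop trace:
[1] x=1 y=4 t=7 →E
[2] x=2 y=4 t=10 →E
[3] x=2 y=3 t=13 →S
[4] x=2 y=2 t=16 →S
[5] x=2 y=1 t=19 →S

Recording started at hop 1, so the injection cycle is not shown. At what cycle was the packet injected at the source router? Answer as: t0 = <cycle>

Hop 1 reached at cycle 7; hop k is at t0 + k·L.
Therefore t0 = 7 − L = 4.

t0 = 4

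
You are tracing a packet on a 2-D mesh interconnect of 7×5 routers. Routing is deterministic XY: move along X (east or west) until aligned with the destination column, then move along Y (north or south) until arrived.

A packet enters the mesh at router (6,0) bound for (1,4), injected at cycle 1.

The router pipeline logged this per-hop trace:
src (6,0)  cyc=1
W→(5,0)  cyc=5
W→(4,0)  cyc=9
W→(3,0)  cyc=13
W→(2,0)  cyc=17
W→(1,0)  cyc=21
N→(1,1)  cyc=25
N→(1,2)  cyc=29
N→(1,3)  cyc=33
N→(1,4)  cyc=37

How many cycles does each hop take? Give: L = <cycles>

Between hops 0 and 1 the cycle counter advances 5 − 1 = 4.
That increment is L by definition: L = 4.

L = 4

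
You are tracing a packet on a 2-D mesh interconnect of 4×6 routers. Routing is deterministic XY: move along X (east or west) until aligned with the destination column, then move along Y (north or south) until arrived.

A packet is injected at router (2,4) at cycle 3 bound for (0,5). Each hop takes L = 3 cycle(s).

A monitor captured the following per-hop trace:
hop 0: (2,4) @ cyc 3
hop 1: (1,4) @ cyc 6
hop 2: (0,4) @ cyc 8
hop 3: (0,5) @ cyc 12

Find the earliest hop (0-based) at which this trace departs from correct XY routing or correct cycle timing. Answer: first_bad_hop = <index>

  1: Δx=-1 Δy=+0 Δt=3 [ok]
  2: Δx=-1 Δy=+0 Δt=2 [BAD: Δcyc=2≠L]

first_bad_hop = 2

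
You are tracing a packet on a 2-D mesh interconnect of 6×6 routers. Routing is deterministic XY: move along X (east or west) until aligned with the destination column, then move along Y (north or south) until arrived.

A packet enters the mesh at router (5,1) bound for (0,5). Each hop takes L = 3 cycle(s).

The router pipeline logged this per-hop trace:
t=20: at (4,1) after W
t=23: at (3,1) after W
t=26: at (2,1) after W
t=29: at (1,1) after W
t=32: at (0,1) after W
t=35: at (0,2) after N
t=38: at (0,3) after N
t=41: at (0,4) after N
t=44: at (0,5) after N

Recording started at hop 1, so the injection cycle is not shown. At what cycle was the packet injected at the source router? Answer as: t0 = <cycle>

The first recorded entry is hop 1 at cycle 20.
t0 = cyc[1] − L = 20 − 3 = 17.

t0 = 17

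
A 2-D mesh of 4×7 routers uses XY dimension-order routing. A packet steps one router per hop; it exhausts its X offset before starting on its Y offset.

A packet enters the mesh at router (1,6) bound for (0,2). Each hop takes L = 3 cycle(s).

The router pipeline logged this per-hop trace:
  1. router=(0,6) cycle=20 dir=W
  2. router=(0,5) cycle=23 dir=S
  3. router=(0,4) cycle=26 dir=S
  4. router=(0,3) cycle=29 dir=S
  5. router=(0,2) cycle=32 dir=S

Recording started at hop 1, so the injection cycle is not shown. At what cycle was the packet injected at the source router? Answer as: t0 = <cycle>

t0 = 17

The first recorded entry is hop 1 at cycle 20.
t0 = cyc[1] − L = 20 − 3 = 17.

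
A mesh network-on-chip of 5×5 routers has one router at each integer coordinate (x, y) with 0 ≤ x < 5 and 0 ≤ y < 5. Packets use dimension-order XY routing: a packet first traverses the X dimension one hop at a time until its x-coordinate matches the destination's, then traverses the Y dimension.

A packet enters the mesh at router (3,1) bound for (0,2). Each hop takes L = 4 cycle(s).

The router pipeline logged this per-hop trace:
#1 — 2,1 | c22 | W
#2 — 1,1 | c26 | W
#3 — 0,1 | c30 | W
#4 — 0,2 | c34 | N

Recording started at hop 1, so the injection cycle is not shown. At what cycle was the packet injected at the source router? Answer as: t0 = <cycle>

cyc[1] = 22 and cyc[k] = t0 + k·L for every k.
Subtract one hop: t0 = 22 − 4 = 18.

t0 = 18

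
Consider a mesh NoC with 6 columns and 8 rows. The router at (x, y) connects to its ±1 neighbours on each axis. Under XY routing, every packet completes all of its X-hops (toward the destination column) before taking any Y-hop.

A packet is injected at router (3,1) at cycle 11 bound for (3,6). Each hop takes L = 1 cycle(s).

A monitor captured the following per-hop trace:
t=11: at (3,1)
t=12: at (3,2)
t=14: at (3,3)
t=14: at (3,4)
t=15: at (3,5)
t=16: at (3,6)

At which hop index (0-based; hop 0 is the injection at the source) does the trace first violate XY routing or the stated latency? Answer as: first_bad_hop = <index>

[1] (+0,+1) / 1c ⇒ ok
[2] (+0,+1) / 2c ⇒ BAD: Δcyc=2≠L

first_bad_hop = 2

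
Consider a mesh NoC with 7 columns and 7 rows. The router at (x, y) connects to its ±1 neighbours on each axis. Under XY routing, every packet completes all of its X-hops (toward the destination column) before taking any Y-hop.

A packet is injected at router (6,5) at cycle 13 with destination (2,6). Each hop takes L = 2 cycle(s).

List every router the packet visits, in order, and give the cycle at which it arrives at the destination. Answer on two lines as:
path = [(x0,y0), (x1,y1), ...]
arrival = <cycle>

path = [(6,5), (5,5), (4,5), (3,5), (2,5), (2,6)]
arrival = 23

[0] x=6 y=5 t=13
[1] x=5 y=5 t=15 →W
[2] x=4 y=5 t=17 →W
[3] x=3 y=5 t=19 →W
[4] x=2 y=5 t=21 →W
[5] x=2 y=6 t=23 →N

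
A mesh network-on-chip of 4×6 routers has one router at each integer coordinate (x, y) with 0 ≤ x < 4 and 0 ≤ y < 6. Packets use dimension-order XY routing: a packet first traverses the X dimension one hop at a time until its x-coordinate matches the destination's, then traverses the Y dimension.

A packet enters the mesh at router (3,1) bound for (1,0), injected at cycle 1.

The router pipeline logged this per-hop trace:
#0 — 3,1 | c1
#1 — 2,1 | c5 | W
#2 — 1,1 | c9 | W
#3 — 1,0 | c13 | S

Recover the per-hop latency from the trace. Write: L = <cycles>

L = 4

Δcyc across hop 0→1: 5 − 1 = 4.
Each hop adds L, hence L = 4.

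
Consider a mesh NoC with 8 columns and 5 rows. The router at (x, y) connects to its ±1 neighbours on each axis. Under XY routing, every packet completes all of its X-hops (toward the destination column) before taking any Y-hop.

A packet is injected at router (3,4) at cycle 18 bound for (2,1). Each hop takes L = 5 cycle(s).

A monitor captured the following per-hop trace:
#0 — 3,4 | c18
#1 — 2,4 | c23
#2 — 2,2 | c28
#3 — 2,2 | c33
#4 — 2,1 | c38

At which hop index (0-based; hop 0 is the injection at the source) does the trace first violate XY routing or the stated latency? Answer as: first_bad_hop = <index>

first_bad_hop = 2

check 1→ d=(-1,0) cyc+5: ok
check 2→ d=(0,-2) cyc+5: BAD: non-unit step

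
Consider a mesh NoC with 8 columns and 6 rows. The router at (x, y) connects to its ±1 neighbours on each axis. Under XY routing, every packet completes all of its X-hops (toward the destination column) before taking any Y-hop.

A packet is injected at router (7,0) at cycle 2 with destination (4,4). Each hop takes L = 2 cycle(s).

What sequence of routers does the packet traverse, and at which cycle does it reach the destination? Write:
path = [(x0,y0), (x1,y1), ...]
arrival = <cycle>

path = [(7,0), (6,0), (5,0), (4,0), (4,1), (4,2), (4,3), (4,4)]
arrival = 16

[0] x=7 y=0 t=2
[1] x=6 y=0 t=4 →W
[2] x=5 y=0 t=6 →W
[3] x=4 y=0 t=8 →W
[4] x=4 y=1 t=10 →N
[5] x=4 y=2 t=12 →N
[6] x=4 y=3 t=14 →N
[7] x=4 y=4 t=16 →N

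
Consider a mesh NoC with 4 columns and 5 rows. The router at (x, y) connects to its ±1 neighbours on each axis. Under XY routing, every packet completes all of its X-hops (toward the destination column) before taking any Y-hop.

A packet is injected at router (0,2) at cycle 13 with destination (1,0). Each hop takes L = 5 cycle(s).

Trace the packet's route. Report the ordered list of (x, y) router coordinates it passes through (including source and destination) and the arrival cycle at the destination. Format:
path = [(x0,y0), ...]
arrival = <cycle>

src (0,2)  cyc=13
E→(1,2)  cyc=18
S→(1,1)  cyc=23
S→(1,0)  cyc=28

path = [(0,2), (1,2), (1,1), (1,0)]
arrival = 28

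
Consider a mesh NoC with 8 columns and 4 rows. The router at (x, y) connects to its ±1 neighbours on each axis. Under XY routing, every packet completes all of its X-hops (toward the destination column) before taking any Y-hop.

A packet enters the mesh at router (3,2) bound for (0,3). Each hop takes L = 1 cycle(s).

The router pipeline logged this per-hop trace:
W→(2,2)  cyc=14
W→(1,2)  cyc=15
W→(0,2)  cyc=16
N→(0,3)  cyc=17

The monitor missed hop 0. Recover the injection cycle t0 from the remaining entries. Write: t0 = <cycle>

t0 = 13

cyc[1] = 14 and cyc[k] = t0 + k·L for every k.
So t0 = 14 − 1·1 = 13.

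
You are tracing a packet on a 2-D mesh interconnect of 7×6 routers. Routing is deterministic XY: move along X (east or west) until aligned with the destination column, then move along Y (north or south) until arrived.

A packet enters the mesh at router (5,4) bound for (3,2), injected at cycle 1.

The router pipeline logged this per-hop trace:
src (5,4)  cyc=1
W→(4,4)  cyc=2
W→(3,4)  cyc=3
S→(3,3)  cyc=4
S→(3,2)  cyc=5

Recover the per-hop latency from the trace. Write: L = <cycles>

L = 1

Between hops 0 and 1 the cycle counter advances 2 − 1 = 1.
Per-hop latency L = Δcyc = 1.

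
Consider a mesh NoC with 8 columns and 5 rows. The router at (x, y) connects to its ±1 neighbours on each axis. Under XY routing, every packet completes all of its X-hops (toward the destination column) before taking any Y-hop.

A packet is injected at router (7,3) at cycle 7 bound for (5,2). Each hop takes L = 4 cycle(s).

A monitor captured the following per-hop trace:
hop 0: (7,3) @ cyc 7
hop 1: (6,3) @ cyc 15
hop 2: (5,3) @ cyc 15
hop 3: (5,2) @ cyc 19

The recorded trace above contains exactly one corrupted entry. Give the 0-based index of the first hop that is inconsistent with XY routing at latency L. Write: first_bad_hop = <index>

check 1→ d=(-1,0) cyc+8: BAD: Δcyc=8≠L

first_bad_hop = 1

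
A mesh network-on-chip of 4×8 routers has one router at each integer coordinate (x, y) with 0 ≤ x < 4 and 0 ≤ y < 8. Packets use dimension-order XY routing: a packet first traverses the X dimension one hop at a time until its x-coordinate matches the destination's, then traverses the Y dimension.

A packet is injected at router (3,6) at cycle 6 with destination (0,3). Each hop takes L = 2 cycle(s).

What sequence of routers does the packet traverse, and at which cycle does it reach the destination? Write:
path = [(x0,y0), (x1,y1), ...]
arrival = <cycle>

path = [(3,6), (2,6), (1,6), (0,6), (0,5), (0,4), (0,3)]
arrival = 18

[0] x=3 y=6 t=6
[1] x=2 y=6 t=8 →W
[2] x=1 y=6 t=10 →W
[3] x=0 y=6 t=12 →W
[4] x=0 y=5 t=14 →S
[5] x=0 y=4 t=16 →S
[6] x=0 y=3 t=18 →S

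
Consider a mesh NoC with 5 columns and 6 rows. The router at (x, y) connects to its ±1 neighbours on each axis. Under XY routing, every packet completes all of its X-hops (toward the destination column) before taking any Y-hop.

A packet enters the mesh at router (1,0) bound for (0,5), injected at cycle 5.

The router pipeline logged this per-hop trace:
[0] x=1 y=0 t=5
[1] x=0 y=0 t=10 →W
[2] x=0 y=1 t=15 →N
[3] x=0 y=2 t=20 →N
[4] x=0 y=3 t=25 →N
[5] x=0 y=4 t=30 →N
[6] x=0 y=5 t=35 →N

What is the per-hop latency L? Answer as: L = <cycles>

cyc[1] − cyc[0] = 10 − 5 = 5.
Each hop adds L, hence L = 5.

L = 5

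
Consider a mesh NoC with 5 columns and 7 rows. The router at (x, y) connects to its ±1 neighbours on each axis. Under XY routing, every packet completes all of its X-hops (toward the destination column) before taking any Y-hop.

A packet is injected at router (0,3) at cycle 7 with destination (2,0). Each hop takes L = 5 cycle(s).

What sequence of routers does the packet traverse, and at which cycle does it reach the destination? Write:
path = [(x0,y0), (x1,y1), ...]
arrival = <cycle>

[0] x=0 y=3 t=7
[1] x=1 y=3 t=12 →E
[2] x=2 y=3 t=17 →E
[3] x=2 y=2 t=22 →S
[4] x=2 y=1 t=27 →S
[5] x=2 y=0 t=32 →S

path = [(0,3), (1,3), (2,3), (2,2), (2,1), (2,0)]
arrival = 32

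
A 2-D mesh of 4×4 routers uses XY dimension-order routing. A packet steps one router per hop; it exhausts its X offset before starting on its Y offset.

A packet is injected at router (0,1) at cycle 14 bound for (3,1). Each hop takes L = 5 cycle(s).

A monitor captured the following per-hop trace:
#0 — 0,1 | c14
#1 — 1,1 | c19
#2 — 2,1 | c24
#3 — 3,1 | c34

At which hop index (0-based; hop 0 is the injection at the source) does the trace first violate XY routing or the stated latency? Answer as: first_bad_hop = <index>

first_bad_hop = 3

[1] (+1,+0) / 5c ⇒ ok
[2] (+1,+0) / 5c ⇒ ok
[3] (+1,+0) / 10c ⇒ BAD: Δcyc=10≠L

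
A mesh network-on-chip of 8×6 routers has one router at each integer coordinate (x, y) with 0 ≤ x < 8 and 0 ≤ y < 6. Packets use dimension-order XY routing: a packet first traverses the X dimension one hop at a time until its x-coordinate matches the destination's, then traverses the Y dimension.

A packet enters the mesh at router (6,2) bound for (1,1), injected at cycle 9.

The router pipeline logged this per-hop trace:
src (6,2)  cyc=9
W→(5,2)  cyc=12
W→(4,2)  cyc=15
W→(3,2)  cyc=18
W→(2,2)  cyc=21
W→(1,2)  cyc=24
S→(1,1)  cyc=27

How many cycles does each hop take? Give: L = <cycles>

L = 3

Between hops 0 and 1 the cycle counter advances 12 − 9 = 3.
Each hop adds L, hence L = 3.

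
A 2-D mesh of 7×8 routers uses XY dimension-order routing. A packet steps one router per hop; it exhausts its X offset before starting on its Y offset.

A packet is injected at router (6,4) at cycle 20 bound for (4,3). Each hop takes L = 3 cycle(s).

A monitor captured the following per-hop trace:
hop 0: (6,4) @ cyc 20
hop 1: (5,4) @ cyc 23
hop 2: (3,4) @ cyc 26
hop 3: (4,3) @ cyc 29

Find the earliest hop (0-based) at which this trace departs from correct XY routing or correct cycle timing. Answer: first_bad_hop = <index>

first_bad_hop = 2

  1: Δx=-1 Δy=+0 Δt=3 [ok]
  2: Δx=-2 Δy=+0 Δt=3 [BAD: non-unit step]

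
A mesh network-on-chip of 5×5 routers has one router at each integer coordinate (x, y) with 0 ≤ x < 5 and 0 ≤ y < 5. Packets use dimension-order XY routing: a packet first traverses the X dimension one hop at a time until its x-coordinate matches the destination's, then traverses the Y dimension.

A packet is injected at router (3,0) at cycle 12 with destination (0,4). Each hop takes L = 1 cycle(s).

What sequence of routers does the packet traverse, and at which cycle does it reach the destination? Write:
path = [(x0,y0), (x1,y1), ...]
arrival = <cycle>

t=12: at (3,0)
t=13: at (2,0) after W
t=14: at (1,0) after W
t=15: at (0,0) after W
t=16: at (0,1) after N
t=17: at (0,2) after N
t=18: at (0,3) after N
t=19: at (0,4) after N

path = [(3,0), (2,0), (1,0), (0,0), (0,1), (0,2), (0,3), (0,4)]
arrival = 19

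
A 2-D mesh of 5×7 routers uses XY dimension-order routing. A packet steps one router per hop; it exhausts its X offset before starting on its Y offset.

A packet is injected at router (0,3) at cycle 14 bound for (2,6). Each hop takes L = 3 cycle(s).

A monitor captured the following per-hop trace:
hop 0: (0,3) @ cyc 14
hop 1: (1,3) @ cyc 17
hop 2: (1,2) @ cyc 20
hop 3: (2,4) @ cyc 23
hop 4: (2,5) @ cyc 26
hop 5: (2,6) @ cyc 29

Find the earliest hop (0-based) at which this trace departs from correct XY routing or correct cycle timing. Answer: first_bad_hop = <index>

first_bad_hop = 2

[1] (+1,+0) / 3c ⇒ ok
[2] (+0,-1) / 3c ⇒ BAD: Y-move but x=1≠2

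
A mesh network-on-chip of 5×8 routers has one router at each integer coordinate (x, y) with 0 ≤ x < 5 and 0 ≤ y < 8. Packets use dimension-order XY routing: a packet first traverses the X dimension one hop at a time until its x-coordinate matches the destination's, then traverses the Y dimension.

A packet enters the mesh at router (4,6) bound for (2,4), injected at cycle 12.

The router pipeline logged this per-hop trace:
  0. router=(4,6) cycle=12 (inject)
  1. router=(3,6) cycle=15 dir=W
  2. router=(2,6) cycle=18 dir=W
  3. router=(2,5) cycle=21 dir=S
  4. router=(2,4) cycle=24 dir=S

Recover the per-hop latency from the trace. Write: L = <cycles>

L = 3

Between hops 0 and 1 the cycle counter advances 15 − 12 = 3.
One hop costs L cycles, so L = 3.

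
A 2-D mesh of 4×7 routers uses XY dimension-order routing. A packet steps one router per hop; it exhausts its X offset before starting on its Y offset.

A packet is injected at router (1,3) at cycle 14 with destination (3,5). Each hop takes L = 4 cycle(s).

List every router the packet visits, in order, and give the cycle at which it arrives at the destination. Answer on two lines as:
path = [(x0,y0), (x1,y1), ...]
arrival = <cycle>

path = [(1,3), (2,3), (3,3), (3,4), (3,5)]
arrival = 30

src (1,3)  cyc=14
E→(2,3)  cyc=18
E→(3,3)  cyc=22
N→(3,4)  cyc=26
N→(3,5)  cyc=30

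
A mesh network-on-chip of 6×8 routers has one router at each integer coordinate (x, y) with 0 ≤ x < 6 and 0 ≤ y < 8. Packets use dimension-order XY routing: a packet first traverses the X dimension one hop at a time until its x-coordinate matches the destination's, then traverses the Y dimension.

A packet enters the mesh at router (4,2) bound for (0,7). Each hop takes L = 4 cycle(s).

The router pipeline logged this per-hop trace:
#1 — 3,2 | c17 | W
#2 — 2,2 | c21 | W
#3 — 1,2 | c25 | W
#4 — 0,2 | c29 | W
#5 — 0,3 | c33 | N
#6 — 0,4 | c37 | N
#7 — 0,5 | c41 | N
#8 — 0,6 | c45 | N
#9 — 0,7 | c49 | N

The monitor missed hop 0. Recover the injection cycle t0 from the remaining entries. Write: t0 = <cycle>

t0 = 13

Hop 1 reached at cycle 17; hop k is at t0 + k·L.
Subtract one hop: t0 = 17 − 4 = 13.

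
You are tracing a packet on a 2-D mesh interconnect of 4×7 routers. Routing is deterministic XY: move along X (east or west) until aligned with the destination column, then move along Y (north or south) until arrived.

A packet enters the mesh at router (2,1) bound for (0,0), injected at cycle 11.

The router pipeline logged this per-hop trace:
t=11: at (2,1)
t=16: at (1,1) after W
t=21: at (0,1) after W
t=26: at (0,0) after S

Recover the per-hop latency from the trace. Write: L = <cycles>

cyc[1] − cyc[0] = 16 − 11 = 5.
Per-hop latency L = Δcyc = 5.

L = 5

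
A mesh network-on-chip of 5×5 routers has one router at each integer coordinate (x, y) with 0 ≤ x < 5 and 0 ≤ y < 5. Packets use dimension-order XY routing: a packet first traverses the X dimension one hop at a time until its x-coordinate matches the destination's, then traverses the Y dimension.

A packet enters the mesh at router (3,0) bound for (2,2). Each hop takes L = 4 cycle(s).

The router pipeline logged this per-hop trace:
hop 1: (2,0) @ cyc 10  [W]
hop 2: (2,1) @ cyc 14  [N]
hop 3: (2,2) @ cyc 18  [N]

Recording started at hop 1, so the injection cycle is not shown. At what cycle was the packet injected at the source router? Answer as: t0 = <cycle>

t0 = 6

The first recorded entry is hop 1 at cycle 10.
t0 = cyc[1] − L = 10 − 4 = 6.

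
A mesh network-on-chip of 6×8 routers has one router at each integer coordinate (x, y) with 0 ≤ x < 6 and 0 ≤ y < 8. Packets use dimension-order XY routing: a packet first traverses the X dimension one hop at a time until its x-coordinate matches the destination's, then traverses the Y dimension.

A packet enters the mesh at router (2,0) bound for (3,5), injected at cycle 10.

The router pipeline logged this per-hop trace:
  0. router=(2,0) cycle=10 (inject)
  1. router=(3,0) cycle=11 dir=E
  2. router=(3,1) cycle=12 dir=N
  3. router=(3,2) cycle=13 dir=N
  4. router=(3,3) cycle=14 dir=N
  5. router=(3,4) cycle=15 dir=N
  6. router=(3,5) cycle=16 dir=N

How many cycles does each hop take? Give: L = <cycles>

cyc[1] − cyc[0] = 11 − 10 = 1.
Each hop adds L, hence L = 1.

L = 1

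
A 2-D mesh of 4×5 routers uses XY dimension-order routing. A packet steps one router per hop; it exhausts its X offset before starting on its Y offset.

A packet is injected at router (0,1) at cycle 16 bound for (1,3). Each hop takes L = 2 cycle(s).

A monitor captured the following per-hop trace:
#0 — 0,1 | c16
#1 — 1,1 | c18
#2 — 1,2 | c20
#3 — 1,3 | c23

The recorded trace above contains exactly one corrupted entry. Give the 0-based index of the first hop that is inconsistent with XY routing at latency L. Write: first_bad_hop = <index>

first_bad_hop = 3

hop 1: step (+1,+0), +2 cyc — ok
hop 2: step (+0,+1), +2 cyc — ok
hop 3: step (+0,+1), +3 cyc — BAD: Δcyc=3≠L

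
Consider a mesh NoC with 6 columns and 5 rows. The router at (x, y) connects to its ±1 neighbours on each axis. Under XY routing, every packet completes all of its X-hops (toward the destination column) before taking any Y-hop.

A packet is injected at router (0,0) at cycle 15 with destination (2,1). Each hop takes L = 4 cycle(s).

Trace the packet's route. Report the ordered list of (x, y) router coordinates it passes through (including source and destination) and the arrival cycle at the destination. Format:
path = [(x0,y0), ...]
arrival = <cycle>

src (0,0)  cyc=15
E→(1,0)  cyc=19
E→(2,0)  cyc=23
N→(2,1)  cyc=27

path = [(0,0), (1,0), (2,0), (2,1)]
arrival = 27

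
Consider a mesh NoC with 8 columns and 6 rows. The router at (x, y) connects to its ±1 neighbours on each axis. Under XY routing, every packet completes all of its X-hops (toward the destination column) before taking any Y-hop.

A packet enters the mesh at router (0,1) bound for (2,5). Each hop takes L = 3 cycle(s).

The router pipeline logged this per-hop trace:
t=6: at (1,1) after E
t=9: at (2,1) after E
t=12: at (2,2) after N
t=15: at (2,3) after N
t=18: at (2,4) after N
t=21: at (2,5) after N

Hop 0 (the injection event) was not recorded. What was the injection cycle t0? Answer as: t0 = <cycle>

The first recorded entry is hop 1 at cycle 6.
t0 = cyc[1] − L = 6 − 3 = 3.

t0 = 3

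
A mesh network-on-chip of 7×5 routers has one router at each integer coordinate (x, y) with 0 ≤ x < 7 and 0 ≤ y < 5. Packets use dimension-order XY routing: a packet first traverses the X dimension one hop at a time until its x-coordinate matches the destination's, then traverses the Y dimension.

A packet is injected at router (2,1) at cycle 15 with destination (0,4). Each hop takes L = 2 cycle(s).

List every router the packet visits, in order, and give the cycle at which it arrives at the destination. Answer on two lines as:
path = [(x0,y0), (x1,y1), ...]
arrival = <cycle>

path = [(2,1), (1,1), (0,1), (0,2), (0,3), (0,4)]
arrival = 25

#0 — 2,1 | c15
#1 — 1,1 | c17 | W
#2 — 0,1 | c19 | W
#3 — 0,2 | c21 | N
#4 — 0,3 | c23 | N
#5 — 0,4 | c25 | N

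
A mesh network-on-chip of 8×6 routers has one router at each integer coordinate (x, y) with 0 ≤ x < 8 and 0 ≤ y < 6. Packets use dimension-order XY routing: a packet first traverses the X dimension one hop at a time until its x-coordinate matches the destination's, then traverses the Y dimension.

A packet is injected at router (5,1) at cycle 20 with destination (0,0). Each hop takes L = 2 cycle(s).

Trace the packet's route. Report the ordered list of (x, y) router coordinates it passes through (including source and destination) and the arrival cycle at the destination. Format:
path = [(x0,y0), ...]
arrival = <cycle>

  0. router=(5,1) cycle=20 (inject)
  1. router=(4,1) cycle=22 dir=W
  2. router=(3,1) cycle=24 dir=W
  3. router=(2,1) cycle=26 dir=W
  4. router=(1,1) cycle=28 dir=W
  5. router=(0,1) cycle=30 dir=W
  6. router=(0,0) cycle=32 dir=S

path = [(5,1), (4,1), (3,1), (2,1), (1,1), (0,1), (0,0)]
arrival = 32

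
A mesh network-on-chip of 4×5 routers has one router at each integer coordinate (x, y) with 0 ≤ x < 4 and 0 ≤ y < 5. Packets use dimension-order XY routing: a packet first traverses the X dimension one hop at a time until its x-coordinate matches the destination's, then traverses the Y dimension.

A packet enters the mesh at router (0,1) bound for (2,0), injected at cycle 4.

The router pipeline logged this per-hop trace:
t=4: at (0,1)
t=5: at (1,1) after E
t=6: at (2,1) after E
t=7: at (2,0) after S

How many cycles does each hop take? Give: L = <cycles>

From hop 0 (4) to hop 1 (5): +1 cycles.
Per-hop latency L = Δcyc = 1.

L = 1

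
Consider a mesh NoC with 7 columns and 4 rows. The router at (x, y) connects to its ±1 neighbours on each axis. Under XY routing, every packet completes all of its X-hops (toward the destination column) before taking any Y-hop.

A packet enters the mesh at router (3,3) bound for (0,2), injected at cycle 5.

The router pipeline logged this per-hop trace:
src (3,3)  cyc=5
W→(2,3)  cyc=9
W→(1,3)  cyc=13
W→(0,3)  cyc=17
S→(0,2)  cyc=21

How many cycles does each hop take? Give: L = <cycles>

From hop 0 (5) to hop 1 (9): +4 cycles.
Per-hop latency L = Δcyc = 4.

L = 4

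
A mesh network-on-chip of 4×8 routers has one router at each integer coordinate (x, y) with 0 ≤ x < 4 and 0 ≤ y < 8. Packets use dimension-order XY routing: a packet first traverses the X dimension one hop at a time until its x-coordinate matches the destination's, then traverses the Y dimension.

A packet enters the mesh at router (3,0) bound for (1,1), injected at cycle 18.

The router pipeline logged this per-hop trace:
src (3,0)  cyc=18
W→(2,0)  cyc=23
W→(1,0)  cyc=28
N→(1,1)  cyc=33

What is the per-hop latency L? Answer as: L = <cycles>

Between hops 0 and 1 the cycle counter advances 23 − 18 = 5.
Each hop adds L, hence L = 5.

L = 5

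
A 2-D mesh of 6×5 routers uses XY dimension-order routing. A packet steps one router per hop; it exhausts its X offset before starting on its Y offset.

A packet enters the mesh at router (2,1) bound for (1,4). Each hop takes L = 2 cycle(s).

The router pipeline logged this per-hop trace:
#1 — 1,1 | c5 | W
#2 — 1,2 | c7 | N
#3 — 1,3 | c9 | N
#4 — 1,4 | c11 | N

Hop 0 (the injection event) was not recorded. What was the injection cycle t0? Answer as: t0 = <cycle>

t0 = 3

The first recorded entry is hop 1 at cycle 5.
Subtract one hop: t0 = 5 − 2 = 3.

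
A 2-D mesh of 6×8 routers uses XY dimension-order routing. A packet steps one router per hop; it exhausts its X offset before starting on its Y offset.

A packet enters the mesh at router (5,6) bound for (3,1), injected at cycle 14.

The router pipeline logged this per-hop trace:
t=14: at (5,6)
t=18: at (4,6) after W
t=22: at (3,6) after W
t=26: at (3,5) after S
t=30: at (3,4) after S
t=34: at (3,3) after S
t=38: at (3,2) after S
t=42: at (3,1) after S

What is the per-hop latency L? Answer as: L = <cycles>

From hop 0 (14) to hop 1 (18): +4 cycles.
That increment is L by definition: L = 4.

L = 4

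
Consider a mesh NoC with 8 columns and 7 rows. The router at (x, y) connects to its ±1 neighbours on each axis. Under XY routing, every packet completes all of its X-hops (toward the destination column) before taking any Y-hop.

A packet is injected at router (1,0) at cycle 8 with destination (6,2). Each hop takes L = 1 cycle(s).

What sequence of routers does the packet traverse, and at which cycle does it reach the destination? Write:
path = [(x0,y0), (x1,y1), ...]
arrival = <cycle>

path = [(1,0), (2,0), (3,0), (4,0), (5,0), (6,0), (6,1), (6,2)]
arrival = 15

[0] x=1 y=0 t=8
[1] x=2 y=0 t=9 →E
[2] x=3 y=0 t=10 →E
[3] x=4 y=0 t=11 →E
[4] x=5 y=0 t=12 →E
[5] x=6 y=0 t=13 →E
[6] x=6 y=1 t=14 →N
[7] x=6 y=2 t=15 →N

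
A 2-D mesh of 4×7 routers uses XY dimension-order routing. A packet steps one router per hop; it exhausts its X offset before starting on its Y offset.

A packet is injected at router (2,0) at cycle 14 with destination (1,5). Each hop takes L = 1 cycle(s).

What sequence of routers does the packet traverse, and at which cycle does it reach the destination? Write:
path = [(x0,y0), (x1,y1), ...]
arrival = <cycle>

  0. router=(2,0) cycle=14 (inject)
  1. router=(1,0) cycle=15 dir=W
  2. router=(1,1) cycle=16 dir=N
  3. router=(1,2) cycle=17 dir=N
  4. router=(1,3) cycle=18 dir=N
  5. router=(1,4) cycle=19 dir=N
  6. router=(1,5) cycle=20 dir=N

path = [(2,0), (1,0), (1,1), (1,2), (1,3), (1,4), (1,5)]
arrival = 20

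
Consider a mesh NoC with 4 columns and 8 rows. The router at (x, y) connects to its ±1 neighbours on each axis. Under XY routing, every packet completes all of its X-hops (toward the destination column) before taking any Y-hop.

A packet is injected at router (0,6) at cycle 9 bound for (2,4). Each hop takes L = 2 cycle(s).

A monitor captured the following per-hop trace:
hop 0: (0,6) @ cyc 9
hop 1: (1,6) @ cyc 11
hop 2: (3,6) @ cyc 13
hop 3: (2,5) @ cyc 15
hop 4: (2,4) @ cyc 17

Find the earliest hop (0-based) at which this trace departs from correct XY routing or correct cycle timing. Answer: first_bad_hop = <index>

hop 1: step (+1,+0), +2 cyc — ok
hop 2: step (+2,+0), +2 cyc — BAD: non-unit step

first_bad_hop = 2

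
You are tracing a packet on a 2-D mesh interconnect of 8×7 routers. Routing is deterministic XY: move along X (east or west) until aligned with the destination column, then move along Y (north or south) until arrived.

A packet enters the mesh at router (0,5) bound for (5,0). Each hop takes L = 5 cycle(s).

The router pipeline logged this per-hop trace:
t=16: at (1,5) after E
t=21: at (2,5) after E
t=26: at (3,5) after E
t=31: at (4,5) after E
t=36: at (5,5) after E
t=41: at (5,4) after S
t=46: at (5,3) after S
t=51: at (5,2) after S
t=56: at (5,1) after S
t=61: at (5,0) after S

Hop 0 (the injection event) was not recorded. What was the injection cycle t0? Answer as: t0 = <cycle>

The first recorded entry is hop 1 at cycle 16.
Therefore t0 = 16 − L = 11.

t0 = 11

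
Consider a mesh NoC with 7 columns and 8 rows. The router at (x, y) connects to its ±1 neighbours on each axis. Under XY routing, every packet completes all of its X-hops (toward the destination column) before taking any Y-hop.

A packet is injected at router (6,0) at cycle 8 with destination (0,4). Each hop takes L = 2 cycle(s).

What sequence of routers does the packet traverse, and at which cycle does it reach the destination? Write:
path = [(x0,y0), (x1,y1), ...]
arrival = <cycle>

path = [(6,0), (5,0), (4,0), (3,0), (2,0), (1,0), (0,0), (0,1), (0,2), (0,3), (0,4)]
arrival = 28

[0] x=6 y=0 t=8
[1] x=5 y=0 t=10 →W
[2] x=4 y=0 t=12 →W
[3] x=3 y=0 t=14 →W
[4] x=2 y=0 t=16 →W
[5] x=1 y=0 t=18 →W
[6] x=0 y=0 t=20 →W
[7] x=0 y=1 t=22 →N
[8] x=0 y=2 t=24 →N
[9] x=0 y=3 t=26 →N
[10] x=0 y=4 t=28 →N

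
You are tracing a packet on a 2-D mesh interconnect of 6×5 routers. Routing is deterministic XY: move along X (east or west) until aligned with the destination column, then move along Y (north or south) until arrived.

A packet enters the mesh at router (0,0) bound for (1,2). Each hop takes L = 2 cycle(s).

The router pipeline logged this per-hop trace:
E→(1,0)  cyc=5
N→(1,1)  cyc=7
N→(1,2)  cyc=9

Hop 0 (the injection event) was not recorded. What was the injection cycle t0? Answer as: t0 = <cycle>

t0 = 3

The first recorded entry is hop 1 at cycle 5.
Subtract one hop: t0 = 5 − 2 = 3.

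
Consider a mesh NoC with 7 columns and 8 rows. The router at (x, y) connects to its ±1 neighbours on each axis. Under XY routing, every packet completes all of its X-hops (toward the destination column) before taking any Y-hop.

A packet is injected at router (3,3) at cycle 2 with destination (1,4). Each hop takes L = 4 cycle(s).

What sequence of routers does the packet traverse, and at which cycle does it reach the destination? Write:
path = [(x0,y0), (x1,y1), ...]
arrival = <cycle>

t=2: at (3,3)
t=6: at (2,3) after W
t=10: at (1,3) after W
t=14: at (1,4) after N

path = [(3,3), (2,3), (1,3), (1,4)]
arrival = 14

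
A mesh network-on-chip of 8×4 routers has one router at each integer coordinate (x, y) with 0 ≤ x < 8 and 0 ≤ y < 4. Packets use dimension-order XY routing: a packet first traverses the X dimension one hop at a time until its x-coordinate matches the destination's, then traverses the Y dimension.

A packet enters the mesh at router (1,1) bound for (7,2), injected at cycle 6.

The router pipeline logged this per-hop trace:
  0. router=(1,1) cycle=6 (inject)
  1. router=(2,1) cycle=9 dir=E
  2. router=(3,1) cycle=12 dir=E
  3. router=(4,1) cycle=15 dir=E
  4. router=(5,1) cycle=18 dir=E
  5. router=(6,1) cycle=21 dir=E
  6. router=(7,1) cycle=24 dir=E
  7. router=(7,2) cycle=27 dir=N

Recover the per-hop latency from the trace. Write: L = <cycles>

Between hops 0 and 1 the cycle counter advances 9 − 6 = 3.
That increment is L by definition: L = 3.

L = 3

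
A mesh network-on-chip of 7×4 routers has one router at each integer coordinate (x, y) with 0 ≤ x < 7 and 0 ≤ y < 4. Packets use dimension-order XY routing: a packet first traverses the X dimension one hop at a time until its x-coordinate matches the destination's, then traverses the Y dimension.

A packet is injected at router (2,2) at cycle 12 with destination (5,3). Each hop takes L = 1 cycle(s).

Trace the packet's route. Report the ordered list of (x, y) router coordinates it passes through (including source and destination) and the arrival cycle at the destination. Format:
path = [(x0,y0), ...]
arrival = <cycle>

path = [(2,2), (3,2), (4,2), (5,2), (5,3)]
arrival = 16

#0 — 2,2 | c12
#1 — 3,2 | c13 | E
#2 — 4,2 | c14 | E
#3 — 5,2 | c15 | E
#4 — 5,3 | c16 | N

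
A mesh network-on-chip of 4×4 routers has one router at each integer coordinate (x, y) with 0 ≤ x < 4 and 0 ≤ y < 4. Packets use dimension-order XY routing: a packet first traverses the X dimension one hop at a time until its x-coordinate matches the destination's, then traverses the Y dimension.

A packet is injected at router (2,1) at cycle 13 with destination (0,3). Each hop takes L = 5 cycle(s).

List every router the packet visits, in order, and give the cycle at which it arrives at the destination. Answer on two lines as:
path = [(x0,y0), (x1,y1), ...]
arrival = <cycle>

  0. router=(2,1) cycle=13 (inject)
  1. router=(1,1) cycle=18 dir=W
  2. router=(0,1) cycle=23 dir=W
  3. router=(0,2) cycle=28 dir=N
  4. router=(0,3) cycle=33 dir=N

path = [(2,1), (1,1), (0,1), (0,2), (0,3)]
arrival = 33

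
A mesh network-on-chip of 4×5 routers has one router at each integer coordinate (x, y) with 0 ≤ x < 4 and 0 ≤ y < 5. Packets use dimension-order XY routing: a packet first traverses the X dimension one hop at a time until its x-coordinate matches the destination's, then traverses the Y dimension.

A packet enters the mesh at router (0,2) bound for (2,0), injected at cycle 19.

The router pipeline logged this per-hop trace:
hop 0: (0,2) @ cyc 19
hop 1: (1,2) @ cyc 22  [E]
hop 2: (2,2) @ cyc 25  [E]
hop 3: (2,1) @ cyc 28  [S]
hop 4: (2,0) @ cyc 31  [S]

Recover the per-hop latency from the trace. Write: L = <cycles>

L = 3

Δcyc across hop 0→1: 22 − 19 = 3.
That increment is L by definition: L = 3.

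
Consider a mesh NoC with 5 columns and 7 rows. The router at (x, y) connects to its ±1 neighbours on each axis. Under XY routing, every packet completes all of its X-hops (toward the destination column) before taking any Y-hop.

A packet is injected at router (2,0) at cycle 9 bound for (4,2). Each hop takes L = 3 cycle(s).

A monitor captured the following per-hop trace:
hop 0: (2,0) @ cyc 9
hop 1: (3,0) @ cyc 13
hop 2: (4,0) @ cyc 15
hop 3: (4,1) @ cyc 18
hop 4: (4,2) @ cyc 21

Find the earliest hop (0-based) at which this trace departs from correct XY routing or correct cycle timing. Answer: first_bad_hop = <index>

[1] (+1,+0) / 4c ⇒ BAD: Δcyc=4≠L

first_bad_hop = 1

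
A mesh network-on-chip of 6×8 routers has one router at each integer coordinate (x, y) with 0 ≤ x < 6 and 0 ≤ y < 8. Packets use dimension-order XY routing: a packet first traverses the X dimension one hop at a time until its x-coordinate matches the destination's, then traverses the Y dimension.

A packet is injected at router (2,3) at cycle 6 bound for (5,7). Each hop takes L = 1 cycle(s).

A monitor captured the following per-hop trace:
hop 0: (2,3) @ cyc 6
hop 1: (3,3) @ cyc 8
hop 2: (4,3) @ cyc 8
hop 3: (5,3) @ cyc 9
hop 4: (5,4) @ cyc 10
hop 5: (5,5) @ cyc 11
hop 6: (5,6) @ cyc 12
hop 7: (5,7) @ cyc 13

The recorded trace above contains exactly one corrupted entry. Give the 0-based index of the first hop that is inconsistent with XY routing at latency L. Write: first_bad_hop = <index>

  1: Δx=+1 Δy=+0 Δt=2 [BAD: Δcyc=2≠L]

first_bad_hop = 1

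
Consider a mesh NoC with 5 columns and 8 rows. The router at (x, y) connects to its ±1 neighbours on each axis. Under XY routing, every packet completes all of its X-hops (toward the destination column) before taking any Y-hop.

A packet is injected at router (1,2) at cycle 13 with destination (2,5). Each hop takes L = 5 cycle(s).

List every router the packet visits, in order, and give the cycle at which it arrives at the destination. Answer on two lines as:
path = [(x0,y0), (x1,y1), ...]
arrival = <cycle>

path = [(1,2), (2,2), (2,3), (2,4), (2,5)]
arrival = 33

#0 — 1,2 | c13
#1 — 2,2 | c18 | E
#2 — 2,3 | c23 | N
#3 — 2,4 | c28 | N
#4 — 2,5 | c33 | N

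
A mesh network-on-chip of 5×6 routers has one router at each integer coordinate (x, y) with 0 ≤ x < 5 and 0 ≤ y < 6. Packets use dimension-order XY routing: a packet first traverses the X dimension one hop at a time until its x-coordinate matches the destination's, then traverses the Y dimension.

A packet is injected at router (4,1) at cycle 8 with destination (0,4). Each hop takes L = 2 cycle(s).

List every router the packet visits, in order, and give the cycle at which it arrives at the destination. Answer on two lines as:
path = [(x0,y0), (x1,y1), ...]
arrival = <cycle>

path = [(4,1), (3,1), (2,1), (1,1), (0,1), (0,2), (0,3), (0,4)]
arrival = 22

hop 0: (4,1) @ cyc 8
hop 1: (3,1) @ cyc 10  [W]
hop 2: (2,1) @ cyc 12  [W]
hop 3: (1,1) @ cyc 14  [W]
hop 4: (0,1) @ cyc 16  [W]
hop 5: (0,2) @ cyc 18  [N]
hop 6: (0,3) @ cyc 20  [N]
hop 7: (0,4) @ cyc 22  [N]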